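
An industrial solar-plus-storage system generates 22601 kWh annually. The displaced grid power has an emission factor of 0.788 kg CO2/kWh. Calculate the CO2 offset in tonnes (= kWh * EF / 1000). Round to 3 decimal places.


CO2 offset in kg = generation * emission_factor
CO2 offset = 22601 * 0.788 = 17809.59 kg
Convert to tonnes:
  CO2 offset = 17809.59 / 1000 = 17.810 tonnes

17.810


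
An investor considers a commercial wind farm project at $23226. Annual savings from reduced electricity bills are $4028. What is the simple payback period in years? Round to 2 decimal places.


Simple payback period = initial cost / annual savings
Payback = 23226 / 4028
Payback = 5.77 years

5.77


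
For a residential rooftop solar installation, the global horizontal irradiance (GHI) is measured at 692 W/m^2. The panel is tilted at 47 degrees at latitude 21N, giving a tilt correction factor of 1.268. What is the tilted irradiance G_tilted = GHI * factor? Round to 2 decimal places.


Identify the given values:
  GHI = 692 W/m^2, tilt correction factor = 1.268
Apply the formula G_tilted = GHI * factor:
  G_tilted = 692 * 1.268
  G_tilted = 877.46 W/m^2

877.46


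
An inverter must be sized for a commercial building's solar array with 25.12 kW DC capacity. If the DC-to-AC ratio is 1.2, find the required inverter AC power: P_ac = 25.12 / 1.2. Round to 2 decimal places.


The inverter AC capacity is determined by the DC/AC ratio.
Given: P_dc = 25.12 kW, DC/AC ratio = 1.2
P_ac = P_dc / ratio = 25.12 / 1.2
P_ac = 20.93 kW

20.93


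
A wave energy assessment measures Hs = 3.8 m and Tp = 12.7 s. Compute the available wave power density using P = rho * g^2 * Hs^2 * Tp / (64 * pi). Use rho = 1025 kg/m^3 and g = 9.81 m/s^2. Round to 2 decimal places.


Apply wave power formula:
  g^2 = 9.81^2 = 96.2361
  Hs^2 = 3.8^2 = 14.44
  Numerator = rho * g^2 * Hs^2 * Tp = 1025 * 96.2361 * 14.44 * 12.7 = 18089759.55
  Denominator = 64 * pi = 201.0619
  P = 18089759.55 / 201.0619 = 89971.08 W/m

89971.08


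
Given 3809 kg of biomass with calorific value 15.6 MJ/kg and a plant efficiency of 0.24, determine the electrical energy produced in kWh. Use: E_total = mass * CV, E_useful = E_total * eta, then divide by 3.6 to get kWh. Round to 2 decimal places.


Total energy = mass * CV = 3809 * 15.6 = 59420.4 MJ
Useful energy = total * eta = 59420.4 * 0.24 = 14260.9 MJ
Convert to kWh: 14260.9 / 3.6
Useful energy = 3961.36 kWh

3961.36


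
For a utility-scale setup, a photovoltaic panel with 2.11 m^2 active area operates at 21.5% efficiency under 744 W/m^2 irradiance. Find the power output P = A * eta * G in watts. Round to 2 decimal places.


Use the solar power formula P = A * eta * G.
Given: A = 2.11 m^2, eta = 0.215, G = 744 W/m^2
P = 2.11 * 0.215 * 744
P = 337.52 W

337.52


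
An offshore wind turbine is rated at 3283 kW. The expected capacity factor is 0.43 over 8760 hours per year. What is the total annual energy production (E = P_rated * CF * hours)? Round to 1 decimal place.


Annual energy = rated_kW * capacity_factor * hours_per_year
Given: P_rated = 3283 kW, CF = 0.43, hours = 8760
E = 3283 * 0.43 * 8760
E = 12366404.4 kWh

12366404.4


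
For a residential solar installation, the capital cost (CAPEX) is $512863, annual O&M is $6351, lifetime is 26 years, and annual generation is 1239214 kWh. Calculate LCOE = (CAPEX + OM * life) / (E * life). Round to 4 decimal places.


Total cost = CAPEX + OM * lifetime = 512863 + 6351 * 26 = 512863 + 165126 = 677989
Total generation = annual * lifetime = 1239214 * 26 = 32219564 kWh
LCOE = 677989 / 32219564
LCOE = 0.0210 $/kWh

0.0210


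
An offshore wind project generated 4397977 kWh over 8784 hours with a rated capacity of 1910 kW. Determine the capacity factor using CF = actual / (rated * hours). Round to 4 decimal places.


Capacity factor = actual output / maximum possible output
Maximum possible = rated * hours = 1910 * 8784 = 16777440 kWh
CF = 4397977 / 16777440
CF = 0.2621

0.2621


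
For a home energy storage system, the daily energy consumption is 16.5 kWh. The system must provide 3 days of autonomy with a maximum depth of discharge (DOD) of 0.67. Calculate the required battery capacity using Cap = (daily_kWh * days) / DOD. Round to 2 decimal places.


Total energy needed = daily * days = 16.5 * 3 = 49.5 kWh
Account for depth of discharge:
  Cap = total_energy / DOD = 49.5 / 0.67
  Cap = 73.88 kWh

73.88


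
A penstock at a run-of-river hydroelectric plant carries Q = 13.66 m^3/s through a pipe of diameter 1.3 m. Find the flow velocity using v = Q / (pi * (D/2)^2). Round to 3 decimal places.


Compute pipe cross-sectional area:
  A = pi * (D/2)^2 = pi * (1.3/2)^2 = 1.3273 m^2
Calculate velocity:
  v = Q / A = 13.66 / 1.3273
  v = 10.291 m/s

10.291


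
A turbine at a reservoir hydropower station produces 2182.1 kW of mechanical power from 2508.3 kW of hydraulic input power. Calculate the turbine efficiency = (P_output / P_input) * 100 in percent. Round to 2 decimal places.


Turbine efficiency = (output power / input power) * 100
eta = (2182.1 / 2508.3) * 100
eta = 87.00%

87.00


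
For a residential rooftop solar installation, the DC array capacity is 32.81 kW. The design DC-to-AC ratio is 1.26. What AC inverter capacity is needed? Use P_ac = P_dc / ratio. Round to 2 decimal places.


The inverter AC capacity is determined by the DC/AC ratio.
Given: P_dc = 32.81 kW, DC/AC ratio = 1.26
P_ac = P_dc / ratio = 32.81 / 1.26
P_ac = 26.04 kW

26.04


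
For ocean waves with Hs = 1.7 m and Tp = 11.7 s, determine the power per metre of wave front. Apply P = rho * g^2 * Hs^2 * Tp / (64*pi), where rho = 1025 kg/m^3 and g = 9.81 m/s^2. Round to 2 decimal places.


Apply wave power formula:
  g^2 = 9.81^2 = 96.2361
  Hs^2 = 1.7^2 = 2.89
  Numerator = rho * g^2 * Hs^2 * Tp = 1025 * 96.2361 * 2.89 * 11.7 = 3335382.03
  Denominator = 64 * pi = 201.0619
  P = 3335382.03 / 201.0619 = 16588.83 W/m

16588.83


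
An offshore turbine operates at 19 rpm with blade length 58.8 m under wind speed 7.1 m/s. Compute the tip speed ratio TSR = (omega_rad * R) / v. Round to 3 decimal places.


Convert rotational speed to rad/s:
  omega = 19 * 2 * pi / 60 = 1.9897 rad/s
Compute tip speed:
  v_tip = omega * R = 1.9897 * 58.8 = 116.993 m/s
Tip speed ratio:
  TSR = v_tip / v_wind = 116.993 / 7.1 = 16.478

16.478


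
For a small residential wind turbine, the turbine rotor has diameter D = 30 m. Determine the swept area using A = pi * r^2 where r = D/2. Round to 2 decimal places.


Compute the rotor radius:
  r = D / 2 = 30 / 2 = 15.0 m
Calculate swept area:
  A = pi * r^2 = pi * 15.0^2
  A = 706.86 m^2

706.86


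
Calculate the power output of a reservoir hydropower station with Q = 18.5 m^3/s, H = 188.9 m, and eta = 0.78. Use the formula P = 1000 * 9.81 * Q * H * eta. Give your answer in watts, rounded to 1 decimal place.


Apply the hydropower formula P = rho * g * Q * H * eta
rho * g = 1000 * 9.81 = 9810.0
P = 9810.0 * 18.5 * 188.9 * 0.78
P = 26740362.9 W

26740362.9


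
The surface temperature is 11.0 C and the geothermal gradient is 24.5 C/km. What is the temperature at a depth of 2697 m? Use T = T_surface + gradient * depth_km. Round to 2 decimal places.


Convert depth to km: 2697 / 1000 = 2.697 km
Temperature increase = gradient * depth_km = 24.5 * 2.697 = 66.08 C
Temperature at depth = T_surface + delta_T = 11.0 + 66.08
T = 77.08 C

77.08


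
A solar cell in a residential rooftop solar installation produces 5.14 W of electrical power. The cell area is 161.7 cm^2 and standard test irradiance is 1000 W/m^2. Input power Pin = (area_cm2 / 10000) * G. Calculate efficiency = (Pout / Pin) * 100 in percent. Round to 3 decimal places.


First compute the input power:
  Pin = area_cm2 / 10000 * G = 161.7 / 10000 * 1000 = 16.17 W
Then compute efficiency:
  Efficiency = (Pout / Pin) * 100 = (5.14 / 16.17) * 100
  Efficiency = 31.787%

31.787


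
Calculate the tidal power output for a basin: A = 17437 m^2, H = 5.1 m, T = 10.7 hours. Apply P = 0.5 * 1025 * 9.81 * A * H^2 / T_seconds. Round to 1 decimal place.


Convert period to seconds: T = 10.7 * 3600 = 38520.0 s
H^2 = 5.1^2 = 26.01
P = 0.5 * rho * g * A * H^2 / T
P = 0.5 * 1025 * 9.81 * 17437 * 26.01 / 38520.0
P = 59195.5 W

59195.5


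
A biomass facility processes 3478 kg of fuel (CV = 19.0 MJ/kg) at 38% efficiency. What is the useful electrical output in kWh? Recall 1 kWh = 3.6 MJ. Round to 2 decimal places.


Total energy = mass * CV = 3478 * 19.0 = 66082.0 MJ
Useful energy = total * eta = 66082.0 * 0.38 = 25111.16 MJ
Convert to kWh: 25111.16 / 3.6
Useful energy = 6975.32 kWh

6975.32


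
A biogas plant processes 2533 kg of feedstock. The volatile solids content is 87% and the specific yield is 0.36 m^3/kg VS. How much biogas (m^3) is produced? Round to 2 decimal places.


Compute volatile solids:
  VS = mass * VS_fraction = 2533 * 0.87 = 2203.71 kg
Calculate biogas volume:
  Biogas = VS * specific_yield = 2203.71 * 0.36
  Biogas = 793.34 m^3

793.34


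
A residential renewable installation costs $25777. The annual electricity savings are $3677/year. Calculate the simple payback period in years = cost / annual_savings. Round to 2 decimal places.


Simple payback period = initial cost / annual savings
Payback = 25777 / 3677
Payback = 7.01 years

7.01


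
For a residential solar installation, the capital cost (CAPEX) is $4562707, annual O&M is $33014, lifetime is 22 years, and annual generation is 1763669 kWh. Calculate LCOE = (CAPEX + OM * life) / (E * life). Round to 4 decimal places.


Total cost = CAPEX + OM * lifetime = 4562707 + 33014 * 22 = 4562707 + 726308 = 5289015
Total generation = annual * lifetime = 1763669 * 22 = 38800718 kWh
LCOE = 5289015 / 38800718
LCOE = 0.1363 $/kWh

0.1363


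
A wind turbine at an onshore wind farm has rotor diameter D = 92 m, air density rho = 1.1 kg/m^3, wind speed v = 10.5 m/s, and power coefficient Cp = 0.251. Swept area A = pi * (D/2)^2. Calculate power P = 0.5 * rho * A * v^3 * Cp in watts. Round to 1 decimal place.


Step 1 -- Compute swept area:
  A = pi * (D/2)^2 = pi * (92/2)^2 = 6647.61 m^2
Step 2 -- Apply wind power equation:
  P = 0.5 * rho * A * v^3 * Cp
  v^3 = 10.5^3 = 1157.625
  P = 0.5 * 1.1 * 6647.61 * 1157.625 * 0.251
  P = 1062355.4 W

1062355.4


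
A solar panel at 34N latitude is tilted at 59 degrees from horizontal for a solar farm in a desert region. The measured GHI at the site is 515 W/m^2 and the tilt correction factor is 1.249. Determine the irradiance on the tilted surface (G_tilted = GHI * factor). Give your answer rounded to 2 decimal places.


Identify the given values:
  GHI = 515 W/m^2, tilt correction factor = 1.249
Apply the formula G_tilted = GHI * factor:
  G_tilted = 515 * 1.249
  G_tilted = 643.24 W/m^2

643.24


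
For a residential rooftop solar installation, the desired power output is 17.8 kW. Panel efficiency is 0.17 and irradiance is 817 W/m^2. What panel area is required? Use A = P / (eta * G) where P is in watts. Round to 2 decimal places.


Convert target power to watts: P = 17.8 * 1000 = 17800.0 W
Compute denominator: eta * G = 0.17 * 817 = 138.89
Required area A = P / (eta * G) = 17800.0 / 138.89
A = 128.16 m^2

128.16


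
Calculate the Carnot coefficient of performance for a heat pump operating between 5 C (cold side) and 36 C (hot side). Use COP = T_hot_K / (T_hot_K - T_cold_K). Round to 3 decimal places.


Convert to Kelvin:
  T_hot = 36 + 273.15 = 309.15 K
  T_cold = 5 + 273.15 = 278.15 K
Apply Carnot COP formula:
  COP = T_hot_K / (T_hot_K - T_cold_K) = 309.15 / 31.0
  COP = 9.973

9.973


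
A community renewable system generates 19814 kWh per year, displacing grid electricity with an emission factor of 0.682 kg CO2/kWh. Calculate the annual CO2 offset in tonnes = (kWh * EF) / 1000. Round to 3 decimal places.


CO2 offset in kg = generation * emission_factor
CO2 offset = 19814 * 0.682 = 13513.15 kg
Convert to tonnes:
  CO2 offset = 13513.15 / 1000 = 13.513 tonnes

13.513


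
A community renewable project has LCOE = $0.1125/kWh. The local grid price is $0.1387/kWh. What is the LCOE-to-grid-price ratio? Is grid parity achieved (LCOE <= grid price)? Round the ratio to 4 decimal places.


Compare LCOE to grid price:
  LCOE = $0.1125/kWh, Grid price = $0.1387/kWh
  Ratio = LCOE / grid_price = 0.1125 / 0.1387 = 0.8111
  Grid parity achieved (ratio <= 1)? yes

0.8111


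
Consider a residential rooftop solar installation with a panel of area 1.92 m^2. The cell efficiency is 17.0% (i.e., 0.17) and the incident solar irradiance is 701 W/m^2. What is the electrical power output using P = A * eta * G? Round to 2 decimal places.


Use the solar power formula P = A * eta * G.
Given: A = 1.92 m^2, eta = 0.17, G = 701 W/m^2
P = 1.92 * 0.17 * 701
P = 228.81 W

228.81


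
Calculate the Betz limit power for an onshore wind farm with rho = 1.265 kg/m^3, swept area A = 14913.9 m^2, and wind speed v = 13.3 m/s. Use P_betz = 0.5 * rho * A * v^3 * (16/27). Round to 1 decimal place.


The Betz coefficient Cp_max = 16/27 = 0.5926
v^3 = 13.3^3 = 2352.637
P_betz = 0.5 * rho * A * v^3 * Cp_max
P_betz = 0.5 * 1.265 * 14913.9 * 2352.637 * 0.5926
P_betz = 13151124.8 W

13151124.8


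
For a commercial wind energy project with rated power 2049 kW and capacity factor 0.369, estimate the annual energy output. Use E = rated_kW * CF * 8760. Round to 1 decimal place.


Annual energy = rated_kW * capacity_factor * hours_per_year
Given: P_rated = 2049 kW, CF = 0.369, hours = 8760
E = 2049 * 0.369 * 8760
E = 6623269.6 kWh

6623269.6


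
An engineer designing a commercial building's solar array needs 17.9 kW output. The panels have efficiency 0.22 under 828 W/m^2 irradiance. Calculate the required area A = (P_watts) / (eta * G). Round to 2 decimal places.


Convert target power to watts: P = 17.9 * 1000 = 17900.0 W
Compute denominator: eta * G = 0.22 * 828 = 182.16
Required area A = P / (eta * G) = 17900.0 / 182.16
A = 98.27 m^2

98.27


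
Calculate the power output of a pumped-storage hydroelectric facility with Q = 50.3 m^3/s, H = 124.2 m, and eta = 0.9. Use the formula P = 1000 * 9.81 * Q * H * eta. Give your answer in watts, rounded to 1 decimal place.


Apply the hydropower formula P = rho * g * Q * H * eta
rho * g = 1000 * 9.81 = 9810.0
P = 9810.0 * 50.3 * 124.2 * 0.9
P = 55157058.5 W

55157058.5


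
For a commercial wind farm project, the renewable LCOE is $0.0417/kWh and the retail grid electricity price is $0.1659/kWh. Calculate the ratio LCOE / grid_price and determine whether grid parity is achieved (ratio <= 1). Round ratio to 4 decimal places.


Compare LCOE to grid price:
  LCOE = $0.0417/kWh, Grid price = $0.1659/kWh
  Ratio = LCOE / grid_price = 0.0417 / 0.1659 = 0.2514
  Grid parity achieved (ratio <= 1)? yes

0.2514


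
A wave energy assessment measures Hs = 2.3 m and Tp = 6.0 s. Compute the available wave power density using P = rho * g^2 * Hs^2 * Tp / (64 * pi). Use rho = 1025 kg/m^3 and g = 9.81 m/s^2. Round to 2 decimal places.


Apply wave power formula:
  g^2 = 9.81^2 = 96.2361
  Hs^2 = 2.3^2 = 5.29
  Numerator = rho * g^2 * Hs^2 * Tp = 1025 * 96.2361 * 5.29 * 6.0 = 3130897.16
  Denominator = 64 * pi = 201.0619
  P = 3130897.16 / 201.0619 = 15571.80 W/m

15571.80


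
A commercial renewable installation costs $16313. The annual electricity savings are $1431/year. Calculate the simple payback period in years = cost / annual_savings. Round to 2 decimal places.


Simple payback period = initial cost / annual savings
Payback = 16313 / 1431
Payback = 11.40 years

11.40


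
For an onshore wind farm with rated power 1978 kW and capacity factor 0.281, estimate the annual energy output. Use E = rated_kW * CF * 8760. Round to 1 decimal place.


Annual energy = rated_kW * capacity_factor * hours_per_year
Given: P_rated = 1978 kW, CF = 0.281, hours = 8760
E = 1978 * 0.281 * 8760
E = 4868965.7 kWh

4868965.7


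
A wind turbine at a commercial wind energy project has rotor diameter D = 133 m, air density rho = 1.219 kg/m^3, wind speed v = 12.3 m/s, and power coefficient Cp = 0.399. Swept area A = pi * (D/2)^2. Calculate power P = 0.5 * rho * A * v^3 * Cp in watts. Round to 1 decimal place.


Step 1 -- Compute swept area:
  A = pi * (D/2)^2 = pi * (133/2)^2 = 13892.91 m^2
Step 2 -- Apply wind power equation:
  P = 0.5 * rho * A * v^3 * Cp
  v^3 = 12.3^3 = 1860.867
  P = 0.5 * 1.219 * 13892.91 * 1860.867 * 0.399
  P = 6287168.5 W

6287168.5


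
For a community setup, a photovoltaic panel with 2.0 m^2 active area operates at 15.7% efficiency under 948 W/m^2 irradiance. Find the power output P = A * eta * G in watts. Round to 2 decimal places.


Use the solar power formula P = A * eta * G.
Given: A = 2.0 m^2, eta = 0.157, G = 948 W/m^2
P = 2.0 * 0.157 * 948
P = 297.67 W

297.67


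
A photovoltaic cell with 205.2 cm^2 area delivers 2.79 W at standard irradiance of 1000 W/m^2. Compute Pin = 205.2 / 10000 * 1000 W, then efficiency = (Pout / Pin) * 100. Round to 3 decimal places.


First compute the input power:
  Pin = area_cm2 / 10000 * G = 205.2 / 10000 * 1000 = 20.52 W
Then compute efficiency:
  Efficiency = (Pout / Pin) * 100 = (2.79 / 20.52) * 100
  Efficiency = 13.596%

13.596


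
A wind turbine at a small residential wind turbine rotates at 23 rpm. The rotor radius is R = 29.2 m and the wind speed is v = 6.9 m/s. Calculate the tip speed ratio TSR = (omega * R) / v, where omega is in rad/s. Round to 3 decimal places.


Convert rotational speed to rad/s:
  omega = 23 * 2 * pi / 60 = 2.4086 rad/s
Compute tip speed:
  v_tip = omega * R = 2.4086 * 29.2 = 70.33 m/s
Tip speed ratio:
  TSR = v_tip / v_wind = 70.33 / 6.9 = 10.193

10.193


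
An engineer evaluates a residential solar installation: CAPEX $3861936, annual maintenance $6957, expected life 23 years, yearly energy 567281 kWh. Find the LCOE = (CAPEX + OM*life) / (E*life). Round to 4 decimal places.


Total cost = CAPEX + OM * lifetime = 3861936 + 6957 * 23 = 3861936 + 160011 = 4021947
Total generation = annual * lifetime = 567281 * 23 = 13047463 kWh
LCOE = 4021947 / 13047463
LCOE = 0.3083 $/kWh

0.3083


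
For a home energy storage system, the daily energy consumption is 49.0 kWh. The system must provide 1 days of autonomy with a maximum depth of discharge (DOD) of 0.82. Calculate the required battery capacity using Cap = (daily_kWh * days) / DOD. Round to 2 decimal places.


Total energy needed = daily * days = 49.0 * 1 = 49.0 kWh
Account for depth of discharge:
  Cap = total_energy / DOD = 49.0 / 0.82
  Cap = 59.76 kWh

59.76


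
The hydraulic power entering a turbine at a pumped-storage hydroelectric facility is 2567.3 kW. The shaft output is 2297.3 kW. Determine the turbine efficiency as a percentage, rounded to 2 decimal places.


Turbine efficiency = (output power / input power) * 100
eta = (2297.3 / 2567.3) * 100
eta = 89.48%

89.48


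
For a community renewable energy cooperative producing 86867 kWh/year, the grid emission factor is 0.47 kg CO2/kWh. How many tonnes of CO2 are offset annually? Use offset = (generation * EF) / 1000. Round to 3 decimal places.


CO2 offset in kg = generation * emission_factor
CO2 offset = 86867 * 0.47 = 40827.49 kg
Convert to tonnes:
  CO2 offset = 40827.49 / 1000 = 40.827 tonnes

40.827


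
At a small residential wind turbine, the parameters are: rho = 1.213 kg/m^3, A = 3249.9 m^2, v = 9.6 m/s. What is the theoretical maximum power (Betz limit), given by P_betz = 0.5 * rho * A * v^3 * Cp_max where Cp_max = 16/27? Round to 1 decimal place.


The Betz coefficient Cp_max = 16/27 = 0.5926
v^3 = 9.6^3 = 884.736
P_betz = 0.5 * rho * A * v^3 * Cp_max
P_betz = 0.5 * 1.213 * 3249.9 * 884.736 * 0.5926
P_betz = 1033405.4 W

1033405.4


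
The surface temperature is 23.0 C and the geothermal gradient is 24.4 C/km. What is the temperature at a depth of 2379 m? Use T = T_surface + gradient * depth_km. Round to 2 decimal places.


Convert depth to km: 2379 / 1000 = 2.379 km
Temperature increase = gradient * depth_km = 24.4 * 2.379 = 58.05 C
Temperature at depth = T_surface + delta_T = 23.0 + 58.05
T = 81.05 C

81.05


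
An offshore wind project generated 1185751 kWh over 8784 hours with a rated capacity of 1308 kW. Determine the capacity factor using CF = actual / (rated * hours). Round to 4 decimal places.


Capacity factor = actual output / maximum possible output
Maximum possible = rated * hours = 1308 * 8784 = 11489472 kWh
CF = 1185751 / 11489472
CF = 0.1032

0.1032


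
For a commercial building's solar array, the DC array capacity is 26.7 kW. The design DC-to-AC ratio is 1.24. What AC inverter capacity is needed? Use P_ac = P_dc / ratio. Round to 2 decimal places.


The inverter AC capacity is determined by the DC/AC ratio.
Given: P_dc = 26.7 kW, DC/AC ratio = 1.24
P_ac = P_dc / ratio = 26.7 / 1.24
P_ac = 21.53 kW

21.53


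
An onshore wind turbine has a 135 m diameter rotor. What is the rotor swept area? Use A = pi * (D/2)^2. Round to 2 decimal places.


Compute the rotor radius:
  r = D / 2 = 135 / 2 = 67.5 m
Calculate swept area:
  A = pi * r^2 = pi * 67.5^2
  A = 14313.88 m^2

14313.88


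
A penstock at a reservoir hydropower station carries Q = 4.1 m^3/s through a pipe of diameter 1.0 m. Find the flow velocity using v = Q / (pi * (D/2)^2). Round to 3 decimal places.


Compute pipe cross-sectional area:
  A = pi * (D/2)^2 = pi * (1.0/2)^2 = 0.7854 m^2
Calculate velocity:
  v = Q / A = 4.1 / 0.7854
  v = 5.220 m/s

5.220


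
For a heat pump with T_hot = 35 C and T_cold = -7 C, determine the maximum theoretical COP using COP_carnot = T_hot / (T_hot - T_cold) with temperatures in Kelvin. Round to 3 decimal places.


Convert to Kelvin:
  T_hot = 35 + 273.15 = 308.15 K
  T_cold = -7 + 273.15 = 266.15 K
Apply Carnot COP formula:
  COP = T_hot_K / (T_hot_K - T_cold_K) = 308.15 / 42.0
  COP = 7.337

7.337


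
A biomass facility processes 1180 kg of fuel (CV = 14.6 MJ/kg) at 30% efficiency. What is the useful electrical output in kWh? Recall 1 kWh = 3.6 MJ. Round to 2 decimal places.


Total energy = mass * CV = 1180 * 14.6 = 17228.0 MJ
Useful energy = total * eta = 17228.0 * 0.3 = 5168.4 MJ
Convert to kWh: 5168.4 / 3.6
Useful energy = 1435.67 kWh

1435.67


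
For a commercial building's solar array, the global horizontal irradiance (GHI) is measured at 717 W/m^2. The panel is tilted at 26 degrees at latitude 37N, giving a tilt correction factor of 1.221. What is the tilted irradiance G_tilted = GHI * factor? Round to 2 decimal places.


Identify the given values:
  GHI = 717 W/m^2, tilt correction factor = 1.221
Apply the formula G_tilted = GHI * factor:
  G_tilted = 717 * 1.221
  G_tilted = 875.46 W/m^2

875.46


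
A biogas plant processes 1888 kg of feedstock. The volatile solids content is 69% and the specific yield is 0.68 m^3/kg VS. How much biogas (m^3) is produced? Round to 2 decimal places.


Compute volatile solids:
  VS = mass * VS_fraction = 1888 * 0.69 = 1302.72 kg
Calculate biogas volume:
  Biogas = VS * specific_yield = 1302.72 * 0.68
  Biogas = 885.85 m^3

885.85


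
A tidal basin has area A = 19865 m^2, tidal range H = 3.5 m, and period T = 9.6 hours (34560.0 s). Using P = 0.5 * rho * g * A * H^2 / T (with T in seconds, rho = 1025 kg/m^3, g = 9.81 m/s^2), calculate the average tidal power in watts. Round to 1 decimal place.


Convert period to seconds: T = 9.6 * 3600 = 34560.0 s
H^2 = 3.5^2 = 12.25
P = 0.5 * rho * g * A * H^2 / T
P = 0.5 * 1025 * 9.81 * 19865 * 12.25 / 34560.0
P = 35400.9 W

35400.9


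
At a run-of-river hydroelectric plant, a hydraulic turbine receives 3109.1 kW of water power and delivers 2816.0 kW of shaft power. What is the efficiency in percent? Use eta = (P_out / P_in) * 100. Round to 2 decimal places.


Turbine efficiency = (output power / input power) * 100
eta = (2816.0 / 3109.1) * 100
eta = 90.57%

90.57


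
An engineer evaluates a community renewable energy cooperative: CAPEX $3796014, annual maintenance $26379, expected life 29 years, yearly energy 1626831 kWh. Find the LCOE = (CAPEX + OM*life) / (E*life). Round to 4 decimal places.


Total cost = CAPEX + OM * lifetime = 3796014 + 26379 * 29 = 3796014 + 764991 = 4561005
Total generation = annual * lifetime = 1626831 * 29 = 47178099 kWh
LCOE = 4561005 / 47178099
LCOE = 0.0967 $/kWh

0.0967


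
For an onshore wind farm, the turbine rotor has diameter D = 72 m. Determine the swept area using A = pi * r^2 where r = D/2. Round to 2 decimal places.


Compute the rotor radius:
  r = D / 2 = 72 / 2 = 36.0 m
Calculate swept area:
  A = pi * r^2 = pi * 36.0^2
  A = 4071.50 m^2

4071.50


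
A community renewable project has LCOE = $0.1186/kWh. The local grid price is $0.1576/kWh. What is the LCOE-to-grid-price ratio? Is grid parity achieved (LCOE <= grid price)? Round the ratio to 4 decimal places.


Compare LCOE to grid price:
  LCOE = $0.1186/kWh, Grid price = $0.1576/kWh
  Ratio = LCOE / grid_price = 0.1186 / 0.1576 = 0.7525
  Grid parity achieved (ratio <= 1)? yes

0.7525


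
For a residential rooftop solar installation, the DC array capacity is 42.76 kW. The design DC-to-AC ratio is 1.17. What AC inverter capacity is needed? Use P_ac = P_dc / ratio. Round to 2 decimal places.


The inverter AC capacity is determined by the DC/AC ratio.
Given: P_dc = 42.76 kW, DC/AC ratio = 1.17
P_ac = P_dc / ratio = 42.76 / 1.17
P_ac = 36.55 kW

36.55


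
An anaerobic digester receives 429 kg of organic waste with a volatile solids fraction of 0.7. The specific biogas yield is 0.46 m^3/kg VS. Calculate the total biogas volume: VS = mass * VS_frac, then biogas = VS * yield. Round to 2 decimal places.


Compute volatile solids:
  VS = mass * VS_fraction = 429 * 0.7 = 300.3 kg
Calculate biogas volume:
  Biogas = VS * specific_yield = 300.3 * 0.46
  Biogas = 138.14 m^3

138.14


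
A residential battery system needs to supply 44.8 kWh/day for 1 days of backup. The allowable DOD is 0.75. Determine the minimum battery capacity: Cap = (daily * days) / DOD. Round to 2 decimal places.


Total energy needed = daily * days = 44.8 * 1 = 44.8 kWh
Account for depth of discharge:
  Cap = total_energy / DOD = 44.8 / 0.75
  Cap = 59.73 kWh

59.73


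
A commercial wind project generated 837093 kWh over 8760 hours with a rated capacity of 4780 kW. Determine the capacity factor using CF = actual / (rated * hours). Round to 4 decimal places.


Capacity factor = actual output / maximum possible output
Maximum possible = rated * hours = 4780 * 8760 = 41872800 kWh
CF = 837093 / 41872800
CF = 0.0200

0.0200


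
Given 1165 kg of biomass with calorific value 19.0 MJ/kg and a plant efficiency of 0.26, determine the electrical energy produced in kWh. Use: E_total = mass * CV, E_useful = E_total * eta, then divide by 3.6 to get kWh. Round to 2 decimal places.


Total energy = mass * CV = 1165 * 19.0 = 22135.0 MJ
Useful energy = total * eta = 22135.0 * 0.26 = 5755.1 MJ
Convert to kWh: 5755.1 / 3.6
Useful energy = 1598.64 kWh

1598.64


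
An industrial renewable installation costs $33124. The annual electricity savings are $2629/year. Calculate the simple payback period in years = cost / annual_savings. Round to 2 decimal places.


Simple payback period = initial cost / annual savings
Payback = 33124 / 2629
Payback = 12.60 years

12.60


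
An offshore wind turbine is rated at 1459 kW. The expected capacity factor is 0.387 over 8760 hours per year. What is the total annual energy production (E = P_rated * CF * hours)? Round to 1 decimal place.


Annual energy = rated_kW * capacity_factor * hours_per_year
Given: P_rated = 1459 kW, CF = 0.387, hours = 8760
E = 1459 * 0.387 * 8760
E = 4946185.1 kWh

4946185.1


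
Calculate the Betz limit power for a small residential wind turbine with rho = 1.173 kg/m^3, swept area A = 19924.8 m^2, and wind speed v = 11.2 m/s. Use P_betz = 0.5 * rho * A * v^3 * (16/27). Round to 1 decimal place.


The Betz coefficient Cp_max = 16/27 = 0.5926
v^3 = 11.2^3 = 1404.928
P_betz = 0.5 * rho * A * v^3 * Cp_max
P_betz = 0.5 * 1.173 * 19924.8 * 1404.928 * 0.5926
P_betz = 9729091.2 W

9729091.2


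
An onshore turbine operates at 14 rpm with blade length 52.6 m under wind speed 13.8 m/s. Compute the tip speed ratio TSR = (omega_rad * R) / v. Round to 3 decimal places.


Convert rotational speed to rad/s:
  omega = 14 * 2 * pi / 60 = 1.4661 rad/s
Compute tip speed:
  v_tip = omega * R = 1.4661 * 52.6 = 77.116 m/s
Tip speed ratio:
  TSR = v_tip / v_wind = 77.116 / 13.8 = 5.588

5.588


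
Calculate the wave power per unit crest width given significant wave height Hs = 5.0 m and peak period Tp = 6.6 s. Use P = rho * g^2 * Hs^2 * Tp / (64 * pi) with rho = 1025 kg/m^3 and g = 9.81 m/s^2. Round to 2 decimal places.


Apply wave power formula:
  g^2 = 9.81^2 = 96.2361
  Hs^2 = 5.0^2 = 25.0
  Numerator = rho * g^2 * Hs^2 * Tp = 1025 * 96.2361 * 25.0 * 6.6 = 16275930.41
  Denominator = 64 * pi = 201.0619
  P = 16275930.41 / 201.0619 = 80949.84 W/m

80949.84


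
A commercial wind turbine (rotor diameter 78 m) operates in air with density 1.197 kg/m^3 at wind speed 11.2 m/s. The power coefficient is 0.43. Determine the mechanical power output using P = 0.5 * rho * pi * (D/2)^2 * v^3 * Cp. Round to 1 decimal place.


Step 1 -- Compute swept area:
  A = pi * (D/2)^2 = pi * (78/2)^2 = 4778.36 m^2
Step 2 -- Apply wind power equation:
  P = 0.5 * rho * A * v^3 * Cp
  v^3 = 11.2^3 = 1404.928
  P = 0.5 * 1.197 * 4778.36 * 1404.928 * 0.43
  P = 1727689.8 W

1727689.8


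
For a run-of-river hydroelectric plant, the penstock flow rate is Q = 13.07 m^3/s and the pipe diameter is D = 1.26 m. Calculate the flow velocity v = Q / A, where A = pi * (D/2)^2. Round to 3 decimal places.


Compute pipe cross-sectional area:
  A = pi * (D/2)^2 = pi * (1.26/2)^2 = 1.2469 m^2
Calculate velocity:
  v = Q / A = 13.07 / 1.2469
  v = 10.482 m/s

10.482


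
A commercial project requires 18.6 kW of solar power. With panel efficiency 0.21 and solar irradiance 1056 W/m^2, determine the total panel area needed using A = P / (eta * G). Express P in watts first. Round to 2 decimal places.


Convert target power to watts: P = 18.6 * 1000 = 18600.0 W
Compute denominator: eta * G = 0.21 * 1056 = 221.76
Required area A = P / (eta * G) = 18600.0 / 221.76
A = 83.87 m^2

83.87


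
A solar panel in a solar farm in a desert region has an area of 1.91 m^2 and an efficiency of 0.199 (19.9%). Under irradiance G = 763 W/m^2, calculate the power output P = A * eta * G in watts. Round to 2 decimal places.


Use the solar power formula P = A * eta * G.
Given: A = 1.91 m^2, eta = 0.199, G = 763 W/m^2
P = 1.91 * 0.199 * 763
P = 290.01 W

290.01


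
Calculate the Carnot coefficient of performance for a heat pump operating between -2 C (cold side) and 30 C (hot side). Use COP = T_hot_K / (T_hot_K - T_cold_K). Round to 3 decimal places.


Convert to Kelvin:
  T_hot = 30 + 273.15 = 303.15 K
  T_cold = -2 + 273.15 = 271.15 K
Apply Carnot COP formula:
  COP = T_hot_K / (T_hot_K - T_cold_K) = 303.15 / 32.0
  COP = 9.473

9.473


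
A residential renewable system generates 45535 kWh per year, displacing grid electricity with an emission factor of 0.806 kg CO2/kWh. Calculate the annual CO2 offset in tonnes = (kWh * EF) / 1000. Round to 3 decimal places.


CO2 offset in kg = generation * emission_factor
CO2 offset = 45535 * 0.806 = 36701.21 kg
Convert to tonnes:
  CO2 offset = 36701.21 / 1000 = 36.701 tonnes

36.701


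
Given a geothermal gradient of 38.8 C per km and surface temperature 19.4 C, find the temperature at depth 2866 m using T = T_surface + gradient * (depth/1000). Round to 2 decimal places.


Convert depth to km: 2866 / 1000 = 2.866 km
Temperature increase = gradient * depth_km = 38.8 * 2.866 = 111.2 C
Temperature at depth = T_surface + delta_T = 19.4 + 111.2
T = 130.60 C

130.60


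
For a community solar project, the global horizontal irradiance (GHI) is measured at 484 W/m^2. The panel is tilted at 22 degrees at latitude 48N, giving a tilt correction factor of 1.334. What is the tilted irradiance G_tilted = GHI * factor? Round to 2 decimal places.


Identify the given values:
  GHI = 484 W/m^2, tilt correction factor = 1.334
Apply the formula G_tilted = GHI * factor:
  G_tilted = 484 * 1.334
  G_tilted = 645.66 W/m^2

645.66


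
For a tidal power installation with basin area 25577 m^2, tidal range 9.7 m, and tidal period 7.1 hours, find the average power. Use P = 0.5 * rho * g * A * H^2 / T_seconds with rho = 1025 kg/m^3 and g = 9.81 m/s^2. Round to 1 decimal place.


Convert period to seconds: T = 7.1 * 3600 = 25560.0 s
H^2 = 9.7^2 = 94.09
P = 0.5 * rho * g * A * H^2 / T
P = 0.5 * 1025 * 9.81 * 25577 * 94.09 / 25560.0
P = 473363.9 W

473363.9


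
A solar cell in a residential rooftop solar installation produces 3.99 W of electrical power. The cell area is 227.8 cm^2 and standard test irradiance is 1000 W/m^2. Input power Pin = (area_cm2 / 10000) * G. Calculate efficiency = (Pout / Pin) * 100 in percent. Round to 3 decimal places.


First compute the input power:
  Pin = area_cm2 / 10000 * G = 227.8 / 10000 * 1000 = 22.78 W
Then compute efficiency:
  Efficiency = (Pout / Pin) * 100 = (3.99 / 22.78) * 100
  Efficiency = 17.515%

17.515


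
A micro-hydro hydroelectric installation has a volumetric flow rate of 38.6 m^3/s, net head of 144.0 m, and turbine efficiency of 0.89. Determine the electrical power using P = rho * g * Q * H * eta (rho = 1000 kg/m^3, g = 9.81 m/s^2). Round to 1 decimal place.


Apply the hydropower formula P = rho * g * Q * H * eta
rho * g = 1000 * 9.81 = 9810.0
P = 9810.0 * 38.6 * 144.0 * 0.89
P = 48529834.6 W

48529834.6


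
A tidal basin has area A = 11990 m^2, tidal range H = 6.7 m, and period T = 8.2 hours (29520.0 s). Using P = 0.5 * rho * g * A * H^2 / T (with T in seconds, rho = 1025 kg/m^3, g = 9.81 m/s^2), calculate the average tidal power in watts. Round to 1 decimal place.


Convert period to seconds: T = 8.2 * 3600 = 29520.0 s
H^2 = 6.7^2 = 44.89
P = 0.5 * rho * g * A * H^2 / T
P = 0.5 * 1025 * 9.81 * 11990 * 44.89 / 29520.0
P = 91667.5 W

91667.5


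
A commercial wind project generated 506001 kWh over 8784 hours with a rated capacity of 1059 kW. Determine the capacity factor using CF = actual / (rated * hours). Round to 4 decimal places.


Capacity factor = actual output / maximum possible output
Maximum possible = rated * hours = 1059 * 8784 = 9302256 kWh
CF = 506001 / 9302256
CF = 0.0544

0.0544


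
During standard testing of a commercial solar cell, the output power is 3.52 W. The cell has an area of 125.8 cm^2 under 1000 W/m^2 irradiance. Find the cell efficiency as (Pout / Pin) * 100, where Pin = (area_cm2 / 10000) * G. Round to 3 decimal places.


First compute the input power:
  Pin = area_cm2 / 10000 * G = 125.8 / 10000 * 1000 = 12.58 W
Then compute efficiency:
  Efficiency = (Pout / Pin) * 100 = (3.52 / 12.58) * 100
  Efficiency = 27.981%

27.981


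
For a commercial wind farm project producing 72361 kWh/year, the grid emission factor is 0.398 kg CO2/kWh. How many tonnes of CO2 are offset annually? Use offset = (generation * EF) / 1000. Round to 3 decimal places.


CO2 offset in kg = generation * emission_factor
CO2 offset = 72361 * 0.398 = 28799.68 kg
Convert to tonnes:
  CO2 offset = 28799.68 / 1000 = 28.800 tonnes

28.800


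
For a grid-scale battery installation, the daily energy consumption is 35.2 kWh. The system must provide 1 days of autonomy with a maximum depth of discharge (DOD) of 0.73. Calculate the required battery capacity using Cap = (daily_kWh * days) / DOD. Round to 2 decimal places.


Total energy needed = daily * days = 35.2 * 1 = 35.2 kWh
Account for depth of discharge:
  Cap = total_energy / DOD = 35.2 / 0.73
  Cap = 48.22 kWh

48.22


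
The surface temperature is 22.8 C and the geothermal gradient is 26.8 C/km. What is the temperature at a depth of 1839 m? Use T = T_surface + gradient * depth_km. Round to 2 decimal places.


Convert depth to km: 1839 / 1000 = 1.839 km
Temperature increase = gradient * depth_km = 26.8 * 1.839 = 49.29 C
Temperature at depth = T_surface + delta_T = 22.8 + 49.29
T = 72.09 C

72.09


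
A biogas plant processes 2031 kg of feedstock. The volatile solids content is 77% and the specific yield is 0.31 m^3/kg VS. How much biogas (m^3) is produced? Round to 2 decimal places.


Compute volatile solids:
  VS = mass * VS_fraction = 2031 * 0.77 = 1563.87 kg
Calculate biogas volume:
  Biogas = VS * specific_yield = 1563.87 * 0.31
  Biogas = 484.80 m^3

484.80


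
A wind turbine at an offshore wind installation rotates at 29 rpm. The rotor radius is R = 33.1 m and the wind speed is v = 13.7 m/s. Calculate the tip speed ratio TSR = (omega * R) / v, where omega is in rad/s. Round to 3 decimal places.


Convert rotational speed to rad/s:
  omega = 29 * 2 * pi / 60 = 3.0369 rad/s
Compute tip speed:
  v_tip = omega * R = 3.0369 * 33.1 = 100.52 m/s
Tip speed ratio:
  TSR = v_tip / v_wind = 100.52 / 13.7 = 7.337

7.337


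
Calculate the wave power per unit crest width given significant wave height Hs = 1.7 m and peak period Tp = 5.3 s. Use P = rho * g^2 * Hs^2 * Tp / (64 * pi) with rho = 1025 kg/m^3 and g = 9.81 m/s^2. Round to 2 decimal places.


Apply wave power formula:
  g^2 = 9.81^2 = 96.2361
  Hs^2 = 1.7^2 = 2.89
  Numerator = rho * g^2 * Hs^2 * Tp = 1025 * 96.2361 * 2.89 * 5.3 = 1510899.55
  Denominator = 64 * pi = 201.0619
  P = 1510899.55 / 201.0619 = 7514.60 W/m

7514.60


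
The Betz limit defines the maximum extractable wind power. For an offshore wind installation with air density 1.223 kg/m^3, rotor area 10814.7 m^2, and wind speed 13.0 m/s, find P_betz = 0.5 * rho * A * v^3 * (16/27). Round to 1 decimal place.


The Betz coefficient Cp_max = 16/27 = 0.5926
v^3 = 13.0^3 = 2197.0
P_betz = 0.5 * rho * A * v^3 * Cp_max
P_betz = 0.5 * 1.223 * 10814.7 * 2197.0 * 0.5926
P_betz = 8609882.3 W

8609882.3


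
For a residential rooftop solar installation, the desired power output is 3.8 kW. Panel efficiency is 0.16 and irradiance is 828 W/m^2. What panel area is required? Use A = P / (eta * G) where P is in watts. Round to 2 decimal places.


Convert target power to watts: P = 3.8 * 1000 = 3800.0 W
Compute denominator: eta * G = 0.16 * 828 = 132.48
Required area A = P / (eta * G) = 3800.0 / 132.48
A = 28.68 m^2

28.68


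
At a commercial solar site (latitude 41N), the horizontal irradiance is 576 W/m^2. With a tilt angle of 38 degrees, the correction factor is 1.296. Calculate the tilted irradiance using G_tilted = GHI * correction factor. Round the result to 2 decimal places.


Identify the given values:
  GHI = 576 W/m^2, tilt correction factor = 1.296
Apply the formula G_tilted = GHI * factor:
  G_tilted = 576 * 1.296
  G_tilted = 746.50 W/m^2

746.50


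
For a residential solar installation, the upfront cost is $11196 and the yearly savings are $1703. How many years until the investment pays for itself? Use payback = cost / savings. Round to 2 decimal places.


Simple payback period = initial cost / annual savings
Payback = 11196 / 1703
Payback = 6.57 years

6.57


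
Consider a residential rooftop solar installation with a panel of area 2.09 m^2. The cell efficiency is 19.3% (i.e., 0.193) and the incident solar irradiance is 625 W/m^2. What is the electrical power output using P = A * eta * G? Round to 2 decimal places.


Use the solar power formula P = A * eta * G.
Given: A = 2.09 m^2, eta = 0.193, G = 625 W/m^2
P = 2.09 * 0.193 * 625
P = 252.11 W

252.11


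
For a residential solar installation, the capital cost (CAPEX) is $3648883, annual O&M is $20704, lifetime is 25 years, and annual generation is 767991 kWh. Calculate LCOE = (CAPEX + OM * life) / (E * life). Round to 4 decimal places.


Total cost = CAPEX + OM * lifetime = 3648883 + 20704 * 25 = 3648883 + 517600 = 4166483
Total generation = annual * lifetime = 767991 * 25 = 19199775 kWh
LCOE = 4166483 / 19199775
LCOE = 0.2170 $/kWh

0.2170
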